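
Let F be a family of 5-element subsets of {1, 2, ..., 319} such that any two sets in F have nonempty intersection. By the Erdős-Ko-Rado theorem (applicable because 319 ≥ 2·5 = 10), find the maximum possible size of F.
max |F| = C(318, 4) = 418092885

The Erdős-Ko-Rado theorem states: for n ≥ 2k, an intersecting family of k-subsets of an n-element set has size at most C(n − 1, k − 1), with equality for 'star' families {A ⊆ [n] : |A| = k, i ∈ A} (fix an element i). For n = 319, k = 5: C(318, 4) = 418092885.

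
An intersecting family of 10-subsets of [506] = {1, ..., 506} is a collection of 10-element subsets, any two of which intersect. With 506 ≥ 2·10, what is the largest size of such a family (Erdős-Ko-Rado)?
max |F| = C(505, 9) = 5479293841101549875

The Erdős-Ko-Rado theorem states: for n ≥ 2k, an intersecting family of k-subsets of an n-element set has size at most C(n − 1, k − 1), with equality for 'star' families {A ⊆ [n] : |A| = k, i ∈ A} (fix an element i). For n = 506, k = 10: C(505, 9) = 5479293841101549875.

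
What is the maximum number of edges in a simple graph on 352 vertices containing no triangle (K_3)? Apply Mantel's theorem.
ex(352, K_3) = ⌊352^2/4⌋ = 30976

Mantel (1907): a triangle-free graph on n vertices has at most ⌊n^2/4⌋ edges, with equality for the complete bipartite graph K_{⌊n/2⌋, ⌈n/2⌉}. For n = 352: ⌊352^2/4⌋ = ⌊123904/4⌋ = 30976. The extremal graph is K_{176, 176}, which has 176·176 = 30976 edges.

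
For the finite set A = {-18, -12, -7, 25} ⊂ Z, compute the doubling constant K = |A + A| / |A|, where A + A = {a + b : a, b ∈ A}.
K = |A + A| / |A| = 10/4 = 5/2

Enumerate A + A = {a + b : a, b ∈ A}. With |A| = 4, there are |A|^2 = 16 ordered sum pairs; collecting distinct values, A + A = {-36, -30, -25, -24, -19, -14, 7, 13, 18, 50}, so |A + A| = 10. Thus K = 10/4 = 5/2. For comparison, the minimum possible |A + A| over all 4-element sets is 2·4 − 1 = 7 (so min K = 7/4), attained only by arithmetic progressions.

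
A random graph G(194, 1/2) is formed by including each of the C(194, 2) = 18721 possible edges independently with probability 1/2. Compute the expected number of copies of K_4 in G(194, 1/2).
E[# K_4] = C(194, 4) · (1/2)^C(4, 2) = 57211376 / 2^6 = 3575711/4 = 893927.75

For each 4-subset S of vertices (there are C(194, 4) = 57211376 such S), let X_S = 1 if S induces a K_4 (all C(4, 2) = 6 edges present). Then P(X_S = 1) = (1/2)^6 = 1/64. By linearity of expectation, E[# K_4] = C(194, 4) · (1/2)^6 = 57211376 / 64 = 3575711/4 = 893927.75.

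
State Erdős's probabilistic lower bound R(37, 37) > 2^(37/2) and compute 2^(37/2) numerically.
2^(37/2) = 370727.6001; so R(37, 37) > 370727.6001

Colour each edge of K_n uniformly at random with red/blue. The expected number of monochromatic K_37 is C(n, 37) · 2 · 2^(−C(37,2)). If C(n, 37) · 2^(1 − C(37,2)) < 1, then with positive probability no monochromatic K_37 exists, so R(37, 37) > n. The standard estimate C(n, 37) ≤ n^37/37! shows this inequality holds whenever n ≤ 2^(37/2) (since 37! · 2^(C(37,2) − 1) > 2^(37^2/2) ≥ n^37). Hence R(37, 37) > 2^(37/2) = 370727.6001.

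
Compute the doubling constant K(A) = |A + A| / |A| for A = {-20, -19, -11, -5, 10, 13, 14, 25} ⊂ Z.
K = |A + A| / |A| = 32/8 = 4

Enumerate A + A = {a + b : a, b ∈ A}. With |A| = 8, there are |A|^2 = 64 ordered sum pairs; collecting distinct values, A + A = {-40, -39, -38, -31, -30, -25, -24, -22, -16, -10, -9, -7, -6, -5, -1, 2, 3, 5, 6, 8, 9, 14, 20, 23, 24, 26, 27, 28, 35, 38, 39, 50}, so |A + A| = 32. Thus K = 32/8 = 4. For comparison, the minimum possible |A + A| over all 8-element sets is 2·8 − 1 = 15 (so min K = 15/8), attained only by arithmetic progressions.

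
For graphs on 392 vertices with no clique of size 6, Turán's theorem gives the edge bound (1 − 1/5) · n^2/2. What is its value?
Turán density bound = (4/5) · 392^2/2 = 307328/5 ≈ 61465.6

Turán's theorem: ex(n, K_{r+1}) is achieved by the complete r-partite Turán graph T(n, r) with parts as balanced as possible, and is at most (1 − 1/r) · n^2/2. For r = 5, n = 392: the density bound is (4/5) · 153664/2 = 307328/5 ≈ 61465.6. The integer-valued extremum is e(T(392, 5)) = 61465, which is strictly less than the density bound 307328/5 since 5 ∤ 392 (the parts of T(392, 5) cannot all be equal).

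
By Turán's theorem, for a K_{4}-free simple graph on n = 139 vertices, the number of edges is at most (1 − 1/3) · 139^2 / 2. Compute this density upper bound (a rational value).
Turán density bound = (2/3) · 139^2/2 = 19321/3 ≈ 6440.3333

Turán's theorem: ex(n, K_{r+1}) is achieved by the complete r-partite Turán graph T(n, r) with parts as balanced as possible, and is at most (1 − 1/r) · n^2/2. For r = 3, n = 139: the density bound is (2/3) · 19321/2 = 19321/3 ≈ 6440.3333. The integer-valued extremum is e(T(139, 3)) = 6440, which is strictly less than the density bound 19321/3 since 3 ∤ 139 (the parts of T(139, 3) cannot all be equal).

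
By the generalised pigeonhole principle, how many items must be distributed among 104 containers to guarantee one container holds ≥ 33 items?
n = (33 − 1)·104 + 1 = 3329

By the generalised pigeonhole principle, to guarantee some box contains ≥ r objects we need more than (r − 1) · k objects total. Threshold: n = (r − 1) · k + 1. With r = 33 and k = 104: n = 32 · 104 + 1 = 3328 + 1 = 3329. For n = 3328 = 32 · 104, we can put exactly 32 objects in every box, avoiding 33 in any single one — so 3329 is tight.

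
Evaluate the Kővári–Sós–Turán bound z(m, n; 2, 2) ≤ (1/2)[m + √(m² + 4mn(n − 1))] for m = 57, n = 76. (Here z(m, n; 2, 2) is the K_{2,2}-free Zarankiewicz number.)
z(57, 76; 2, 2) ≤ (1/2)[57 + √(57² + 4·57·76·75)] = (1/2)[57 + √1302849] = 599.2121

Kővári–Sós–Turán: let r_1, ..., r_57 be the row sums and z = Σ r_i the total number of 1s. Each pair of columns can share at most one row with both entries 1 (else a 2×2 all-ones block appears), so Σ_i C(r_i, 2) ≤ C(76, 2) = 2850. By convexity Σ_i C(r_i, 2) ≥ 57·C(z/57, 2) = z(z − 57)/(2·57), giving z² − 57z − 57·76·75 ≤ 0 and hence z ≤ (1/2)[57 + √(3249 + 4·324900)] = (1/2)[57 + √1302849] ≈ (1/2)(57 + 1141.4241) = 599.2121.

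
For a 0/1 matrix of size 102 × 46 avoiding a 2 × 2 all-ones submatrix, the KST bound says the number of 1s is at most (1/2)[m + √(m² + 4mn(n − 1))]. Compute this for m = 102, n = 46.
z(102, 46; 2, 2) ≤ (1/2)[102 + √(102² + 4·102·46·45)] = (1/2)[102 + √854964] = 513.3213

Kővári–Sós–Turán: let r_1, ..., r_102 be the row sums and z = Σ r_i the total number of 1s. Each pair of columns can share at most one row with both entries 1 (else a 2×2 all-ones block appears), so Σ_i C(r_i, 2) ≤ C(46, 2) = 1035. By convexity Σ_i C(r_i, 2) ≥ 102·C(z/102, 2) = z(z − 102)/(2·102), giving z² − 102z − 102·46·45 ≤ 0 and hence z ≤ (1/2)[102 + √(10404 + 4·211140)] = (1/2)[102 + √854964] ≈ (1/2)(102 + 924.6426) = 513.3213.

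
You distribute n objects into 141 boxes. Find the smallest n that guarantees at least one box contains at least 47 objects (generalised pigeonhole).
n = (47 − 1)·141 + 1 = 6487

By the generalised pigeonhole principle, to guarantee some box contains ≥ r objects we need more than (r − 1) · k objects total. Threshold: n = (r − 1) · k + 1. With r = 47 and k = 141: n = 46 · 141 + 1 = 6486 + 1 = 6487. For n = 6486 = 46 · 141, we can put exactly 46 objects in every box, avoiding 47 in any single one — so 6487 is tight.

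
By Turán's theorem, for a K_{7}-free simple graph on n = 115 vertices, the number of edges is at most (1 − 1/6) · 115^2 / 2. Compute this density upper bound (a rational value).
Turán density bound = (5/6) · 115^2/2 = 66125/12 ≈ 5510.4167

Turán's theorem: ex(n, K_{r+1}) is achieved by the complete r-partite Turán graph T(n, r) with parts as balanced as possible, and is at most (1 − 1/r) · n^2/2. For r = 6, n = 115: the density bound is (5/6) · 13225/2 = 66125/12 ≈ 5510.4167. The integer-valued extremum is e(T(115, 6)) = 5510, which is strictly less than the density bound 66125/12 since 6 ∤ 115 (the parts of T(115, 6) cannot all be equal).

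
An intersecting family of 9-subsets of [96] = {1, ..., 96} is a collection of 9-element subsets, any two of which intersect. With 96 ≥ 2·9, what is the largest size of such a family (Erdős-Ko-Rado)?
max |F| = C(95, 8) = 121550931645

The Erdős-Ko-Rado theorem states: for n ≥ 2k, an intersecting family of k-subsets of an n-element set has size at most C(n − 1, k − 1), with equality for 'star' families {A ⊆ [n] : |A| = k, i ∈ A} (fix an element i). For n = 96, k = 9: C(95, 8) = 121550931645.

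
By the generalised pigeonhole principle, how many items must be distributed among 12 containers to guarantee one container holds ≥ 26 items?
n = (26 − 1)·12 + 1 = 301

By the generalised pigeonhole principle, to guarantee some box contains ≥ r objects we need more than (r − 1) · k objects total. Threshold: n = (r − 1) · k + 1. With r = 26 and k = 12: n = 25 · 12 + 1 = 300 + 1 = 301. For n = 300 = 25 · 12, we can put exactly 25 objects in every box, avoiding 26 in any single one — so 301 is tight.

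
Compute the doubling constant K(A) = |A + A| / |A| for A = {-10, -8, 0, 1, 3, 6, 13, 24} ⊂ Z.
K = |A + A| / |A| = 31/8

Enumerate A + A = {a + b : a, b ∈ A}. With |A| = 8, there are |A|^2 = 64 ordered sum pairs; collecting distinct values, A + A = {-20, -18, -16, -10, -9, -8, -7, -5, -4, -2, 0, 1, 2, 3, 4, 5, 6, 7, 9, 12, 13, 14, 16, 19, 24, 25, 26, 27, 30, 37, 48}, so |A + A| = 31. Thus K = 31/8. For comparison, the minimum possible |A + A| over all 8-element sets is 2·8 − 1 = 15 (so min K = 15/8), attained only by arithmetic progressions.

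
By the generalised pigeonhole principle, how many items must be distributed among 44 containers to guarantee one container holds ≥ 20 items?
n = (20 − 1)·44 + 1 = 837

By the generalised pigeonhole principle, to guarantee some box contains ≥ r objects we need more than (r − 1) · k objects total. Threshold: n = (r − 1) · k + 1. With r = 20 and k = 44: n = 19 · 44 + 1 = 836 + 1 = 837. For n = 836 = 19 · 44, we can put exactly 19 objects in every box, avoiding 20 in any single one — so 837 is tight.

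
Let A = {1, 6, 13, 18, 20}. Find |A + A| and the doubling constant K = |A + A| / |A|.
K = |A + A| / |A| = 13/5

Enumerate A + A = {a + b : a, b ∈ A}. With |A| = 5, there are |A|^2 = 25 ordered sum pairs; collecting distinct values, A + A = {2, 7, 12, 14, 19, 21, 24, 26, 31, 33, 36, 38, 40}, so |A + A| = 13. Thus K = 13/5. For comparison, the minimum possible |A + A| over all 5-element sets is 2·5 − 1 = 9 (so min K = 9/5), attained only by arithmetic progressions.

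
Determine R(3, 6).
R(3, 6) = 18

Lower bound: an explicit 2-colouring of K_{17} (typically a Paley-type or other structured construction) avoids a red K_3 and a blue K_6, showing R(3, 6) > 17.
Upper bound: the simple Erdős–Szekeres recurrence only gives R(3, 6) ≤ 20; the tight bound R(3, 6) ≤ 18 requires a sharper case analysis (or computer search) of 2-colourings of K_{18}.
Hence R(3, 6) = 18.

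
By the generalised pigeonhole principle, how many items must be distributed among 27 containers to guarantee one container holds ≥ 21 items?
n = (21 − 1)·27 + 1 = 541

By the generalised pigeonhole principle, to guarantee some box contains ≥ r objects we need more than (r − 1) · k objects total. Threshold: n = (r − 1) · k + 1. With r = 21 and k = 27: n = 20 · 27 + 1 = 540 + 1 = 541. For n = 540 = 20 · 27, we can put exactly 20 objects in every box, avoiding 21 in any single one — so 541 is tight.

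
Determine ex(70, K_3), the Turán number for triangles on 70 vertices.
ex(70, K_3) = ⌊70^2/4⌋ = 1225

Mantel (1907): a triangle-free graph on n vertices has at most ⌊n^2/4⌋ edges, with equality for the complete bipartite graph K_{⌊n/2⌋, ⌈n/2⌉}. For n = 70: ⌊70^2/4⌋ = ⌊4900/4⌋ = 1225. The extremal graph is K_{35, 35}, which has 35·35 = 1225 edges.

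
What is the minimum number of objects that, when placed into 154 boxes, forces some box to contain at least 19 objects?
n = (19 − 1)·154 + 1 = 2773

By the generalised pigeonhole principle, to guarantee some box contains ≥ r objects we need more than (r − 1) · k objects total. Threshold: n = (r − 1) · k + 1. With r = 19 and k = 154: n = 18 · 154 + 1 = 2772 + 1 = 2773. For n = 2772 = 18 · 154, we can put exactly 18 objects in every box, avoiding 19 in any single one — so 2773 is tight.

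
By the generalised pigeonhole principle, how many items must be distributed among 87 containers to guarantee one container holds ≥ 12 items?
n = (12 − 1)·87 + 1 = 958

By the generalised pigeonhole principle, to guarantee some box contains ≥ r objects we need more than (r − 1) · k objects total. Threshold: n = (r − 1) · k + 1. With r = 12 and k = 87: n = 11 · 87 + 1 = 957 + 1 = 958. For n = 957 = 11 · 87, we can put exactly 11 objects in every box, avoiding 12 in any single one — so 958 is tight.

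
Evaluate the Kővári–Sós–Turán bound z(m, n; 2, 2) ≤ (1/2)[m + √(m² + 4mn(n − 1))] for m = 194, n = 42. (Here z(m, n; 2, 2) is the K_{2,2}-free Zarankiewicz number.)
z(194, 42; 2, 2) ≤ (1/2)[194 + √(194² + 4·194·42·41)] = (1/2)[194 + √1373908] = 683.0691

Kővári–Sós–Turán: let r_1, ..., r_194 be the row sums and z = Σ r_i the total number of 1s. Each pair of columns can share at most one row with both entries 1 (else a 2×2 all-ones block appears), so Σ_i C(r_i, 2) ≤ C(42, 2) = 861. By convexity Σ_i C(r_i, 2) ≥ 194·C(z/194, 2) = z(z − 194)/(2·194), giving z² − 194z − 194·42·41 ≤ 0 and hence z ≤ (1/2)[194 + √(37636 + 4·334068)] = (1/2)[194 + √1373908] ≈ (1/2)(194 + 1172.1382) = 683.0691.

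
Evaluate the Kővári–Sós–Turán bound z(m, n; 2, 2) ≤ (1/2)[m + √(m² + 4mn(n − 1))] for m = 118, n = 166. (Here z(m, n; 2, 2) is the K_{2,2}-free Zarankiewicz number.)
z(118, 166; 2, 2) ≤ (1/2)[118 + √(118² + 4·118·166·165)] = (1/2)[118 + √12942004] = 1857.7498

Kővári–Sós–Turán: let r_1, ..., r_118 be the row sums and z = Σ r_i the total number of 1s. Each pair of columns can share at most one row with both entries 1 (else a 2×2 all-ones block appears), so Σ_i C(r_i, 2) ≤ C(166, 2) = 13695. By convexity Σ_i C(r_i, 2) ≥ 118·C(z/118, 2) = z(z − 118)/(2·118), giving z² − 118z − 118·166·165 ≤ 0 and hence z ≤ (1/2)[118 + √(13924 + 4·3232020)] = (1/2)[118 + √12942004] ≈ (1/2)(118 + 3597.4997) = 1857.7498.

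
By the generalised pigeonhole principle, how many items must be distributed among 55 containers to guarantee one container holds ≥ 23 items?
n = (23 − 1)·55 + 1 = 1211

By the generalised pigeonhole principle, to guarantee some box contains ≥ r objects we need more than (r − 1) · k objects total. Threshold: n = (r − 1) · k + 1. With r = 23 and k = 55: n = 22 · 55 + 1 = 1210 + 1 = 1211. For n = 1210 = 22 · 55, we can put exactly 22 objects in every box, avoiding 23 in any single one — so 1211 is tight.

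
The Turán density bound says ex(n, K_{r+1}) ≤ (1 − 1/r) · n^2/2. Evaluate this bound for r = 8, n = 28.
Turán density bound = (7/8) · 28^2/2 = 343

Turán's theorem: ex(n, K_{r+1}) is achieved by the complete r-partite Turán graph T(n, r) with parts as balanced as possible, and is at most (1 − 1/r) · n^2/2. For r = 8, n = 28: the density bound is (7/8) · 784/2 = 343. The integer-valued extremum is e(T(28, 8)) = 342, which is strictly less than the density bound 343 since 8 ∤ 28 (the parts of T(28, 8) cannot all be equal).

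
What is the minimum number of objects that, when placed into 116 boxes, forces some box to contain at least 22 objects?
n = (22 − 1)·116 + 1 = 2437

By the generalised pigeonhole principle, to guarantee some box contains ≥ r objects we need more than (r − 1) · k objects total. Threshold: n = (r − 1) · k + 1. With r = 22 and k = 116: n = 21 · 116 + 1 = 2436 + 1 = 2437. For n = 2436 = 21 · 116, we can put exactly 21 objects in every box, avoiding 22 in any single one — so 2437 is tight.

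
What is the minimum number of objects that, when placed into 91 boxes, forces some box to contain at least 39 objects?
n = (39 − 1)·91 + 1 = 3459

By the generalised pigeonhole principle, to guarantee some box contains ≥ r objects we need more than (r − 1) · k objects total. Threshold: n = (r − 1) · k + 1. With r = 39 and k = 91: n = 38 · 91 + 1 = 3458 + 1 = 3459. For n = 3458 = 38 · 91, we can put exactly 38 objects in every box, avoiding 39 in any single one — so 3459 is tight.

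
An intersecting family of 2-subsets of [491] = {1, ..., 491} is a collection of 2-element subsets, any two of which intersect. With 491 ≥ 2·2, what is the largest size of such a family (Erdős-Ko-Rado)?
max |F| = C(490, 1) = 490

The Erdős-Ko-Rado theorem states: for n ≥ 2k, an intersecting family of k-subsets of an n-element set has size at most C(n − 1, k − 1), with equality for 'star' families {A ⊆ [n] : |A| = k, i ∈ A} (fix an element i). For n = 491, k = 2: C(490, 1) = 490.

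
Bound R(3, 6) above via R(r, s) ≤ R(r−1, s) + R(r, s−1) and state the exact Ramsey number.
R(3, 6) ≤ R(2, 6) + R(3, 5) = 6 + 14 = 20; exact value R(3, 6) = 18.

The Erdős–Szekeres recurrence R(r, s) ≤ R(r−1, s) + R(r, s−1) applied to (r, s) = (3, 6) gives
  R(3, 6) ≤ R(2, 6) + R(3, 5) = 6 + 14 = 20.
(Recall R(2, k) = k and R is symmetric.) The recurrence is not tight here (it gives 20, but the exact value is R(3, 6) = 18); the tight upper bound requires a sharper argument than the simple recurrence, combined with a lower-bound construction on K_{17}.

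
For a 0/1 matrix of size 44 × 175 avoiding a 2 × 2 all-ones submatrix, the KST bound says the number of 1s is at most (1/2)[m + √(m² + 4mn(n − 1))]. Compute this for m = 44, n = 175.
z(44, 175; 2, 2) ≤ (1/2)[44 + √(44² + 4·44·175·174)] = (1/2)[44 + √5361136] = 1179.7064

Kővári–Sós–Turán: let r_1, ..., r_44 be the row sums and z = Σ r_i the total number of 1s. Each pair of columns can share at most one row with both entries 1 (else a 2×2 all-ones block appears), so Σ_i C(r_i, 2) ≤ C(175, 2) = 15225. By convexity Σ_i C(r_i, 2) ≥ 44·C(z/44, 2) = z(z − 44)/(2·44), giving z² − 44z − 44·175·174 ≤ 0 and hence z ≤ (1/2)[44 + √(1936 + 4·1339800)] = (1/2)[44 + √5361136] ≈ (1/2)(44 + 2315.4127) = 1179.7064.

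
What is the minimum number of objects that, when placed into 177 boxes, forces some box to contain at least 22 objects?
n = (22 − 1)·177 + 1 = 3718

By the generalised pigeonhole principle, to guarantee some box contains ≥ r objects we need more than (r − 1) · k objects total. Threshold: n = (r − 1) · k + 1. With r = 22 and k = 177: n = 21 · 177 + 1 = 3717 + 1 = 3718. For n = 3717 = 21 · 177, we can put exactly 21 objects in every box, avoiding 22 in any single one — so 3718 is tight.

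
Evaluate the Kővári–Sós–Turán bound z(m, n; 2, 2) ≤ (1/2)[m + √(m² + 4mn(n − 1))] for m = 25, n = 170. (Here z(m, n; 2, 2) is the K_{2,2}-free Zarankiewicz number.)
z(25, 170; 2, 2) ≤ (1/2)[25 + √(25² + 4·25·170·169)] = (1/2)[25 + √2873625] = 860.0885

Kővári–Sós–Turán: let r_1, ..., r_25 be the row sums and z = Σ r_i the total number of 1s. Each pair of columns can share at most one row with both entries 1 (else a 2×2 all-ones block appears), so Σ_i C(r_i, 2) ≤ C(170, 2) = 14365. By convexity Σ_i C(r_i, 2) ≥ 25·C(z/25, 2) = z(z − 25)/(2·25), giving z² − 25z − 25·170·169 ≤ 0 and hence z ≤ (1/2)[25 + √(625 + 4·718250)] = (1/2)[25 + √2873625] ≈ (1/2)(25 + 1695.177) = 860.0885.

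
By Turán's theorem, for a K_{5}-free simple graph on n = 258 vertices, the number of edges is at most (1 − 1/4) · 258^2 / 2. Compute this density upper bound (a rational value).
Turán density bound = (3/4) · 258^2/2 = 49923/2 ≈ 24961.5

Turán's theorem: ex(n, K_{r+1}) is achieved by the complete r-partite Turán graph T(n, r) with parts as balanced as possible, and is at most (1 − 1/r) · n^2/2. For r = 4, n = 258: the density bound is (3/4) · 66564/2 = 49923/2 ≈ 24961.5. The integer-valued extremum is e(T(258, 4)) = 24961, which is strictly less than the density bound 49923/2 since 4 ∤ 258 (the parts of T(258, 4) cannot all be equal).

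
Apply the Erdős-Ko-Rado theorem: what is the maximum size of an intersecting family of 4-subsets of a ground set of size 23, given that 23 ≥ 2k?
max |F| = C(22, 3) = 1540

Erdős-Ko-Rado (1961): when n ≥ 2k, max |F| = C(n−1, k−1). The bound is attained by the star {A : i ∈ A} for any fixed i ∈ [n]. Here C(23−1, 4−1) = C(22, 3) = 1540.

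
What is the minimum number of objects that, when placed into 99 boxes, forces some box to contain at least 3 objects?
n = (3 − 1)·99 + 1 = 199

By the generalised pigeonhole principle, to guarantee some box contains ≥ r objects we need more than (r − 1) · k objects total. Threshold: n = (r − 1) · k + 1. With r = 3 and k = 99: n = 2 · 99 + 1 = 198 + 1 = 199. For n = 198 = 2 · 99, we can put exactly 2 objects in every box, avoiding 3 in any single one — so 199 is tight.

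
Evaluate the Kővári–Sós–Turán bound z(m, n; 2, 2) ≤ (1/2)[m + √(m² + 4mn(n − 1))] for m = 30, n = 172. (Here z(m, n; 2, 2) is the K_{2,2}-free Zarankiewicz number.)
z(30, 172; 2, 2) ≤ (1/2)[30 + √(30² + 4·30·172·171)] = (1/2)[30 + √3530340] = 954.46

Kővári–Sós–Turán: let r_1, ..., r_30 be the row sums and z = Σ r_i the total number of 1s. Each pair of columns can share at most one row with both entries 1 (else a 2×2 all-ones block appears), so Σ_i C(r_i, 2) ≤ C(172, 2) = 14706. By convexity Σ_i C(r_i, 2) ≥ 30·C(z/30, 2) = z(z − 30)/(2·30), giving z² − 30z − 30·172·171 ≤ 0 and hence z ≤ (1/2)[30 + √(900 + 4·882360)] = (1/2)[30 + √3530340] ≈ (1/2)(30 + 1878.9199) = 954.46.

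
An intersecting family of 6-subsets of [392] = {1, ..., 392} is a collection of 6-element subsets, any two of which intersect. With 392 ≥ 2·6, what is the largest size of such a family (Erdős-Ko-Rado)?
max |F| = C(391, 5) = 74225376693

The Erdős-Ko-Rado theorem states: for n ≥ 2k, an intersecting family of k-subsets of an n-element set has size at most C(n − 1, k − 1), with equality for 'star' families {A ⊆ [n] : |A| = k, i ∈ A} (fix an element i). For n = 392, k = 6: C(391, 5) = 74225376693.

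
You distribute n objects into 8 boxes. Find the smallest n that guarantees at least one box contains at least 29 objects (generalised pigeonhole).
n = (29 − 1)·8 + 1 = 225

By the generalised pigeonhole principle, to guarantee some box contains ≥ r objects we need more than (r − 1) · k objects total. Threshold: n = (r − 1) · k + 1. With r = 29 and k = 8: n = 28 · 8 + 1 = 224 + 1 = 225. For n = 224 = 28 · 8, we can put exactly 28 objects in every box, avoiding 29 in any single one — so 225 is tight.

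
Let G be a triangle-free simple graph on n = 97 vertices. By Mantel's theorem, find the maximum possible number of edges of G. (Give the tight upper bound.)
ex(97, K_3) = ⌊97^2/4⌋ = 2352

Mantel (1907): a triangle-free graph on n vertices has at most ⌊n^2/4⌋ edges, with equality for the complete bipartite graph K_{⌊n/2⌋, ⌈n/2⌉}. For n = 97: ⌊97^2/4⌋ = ⌊9409/4⌋ = 2352. The extremal graph is K_{48, 49}, which has 48·49 = 2352 edges.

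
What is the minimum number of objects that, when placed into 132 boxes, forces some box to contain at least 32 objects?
n = (32 − 1)·132 + 1 = 4093

By the generalised pigeonhole principle, to guarantee some box contains ≥ r objects we need more than (r − 1) · k objects total. Threshold: n = (r − 1) · k + 1. With r = 32 and k = 132: n = 31 · 132 + 1 = 4092 + 1 = 4093. For n = 4092 = 31 · 132, we can put exactly 31 objects in every box, avoiding 32 in any single one — so 4093 is tight.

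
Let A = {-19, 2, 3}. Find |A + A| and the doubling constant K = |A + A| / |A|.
K = |A + A| / |A| = 6/3 = 2

Enumerate A + A = {a + b : a, b ∈ A}. With |A| = 3, there are |A|^2 = 9 ordered sum pairs; collecting distinct values, A + A = {-38, -17, -16, 4, 5, 6}, so |A + A| = 6. Thus K = 6/3 = 2. For comparison, the minimum possible |A + A| over all 3-element sets is 2·3 − 1 = 5 (so min K = 5/3), attained only by arithmetic progressions.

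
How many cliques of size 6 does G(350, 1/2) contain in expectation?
E[# K_6] = C(350, 6) · (1/2)^C(6, 2) = 2445484347775 / 2^15 ≈ 74630259.636688

For each 6-subset S of vertices (there are C(350, 6) = 2445484347775 such S), let X_S = 1 if S induces a K_6 (all C(6, 2) = 15 edges present). Then P(X_S = 1) = (1/2)^15 = 1/32768. By linearity of expectation, E[# K_6] = C(350, 6) · (1/2)^15 = 2445484347775 / 32768 ≈ 74630259.636688.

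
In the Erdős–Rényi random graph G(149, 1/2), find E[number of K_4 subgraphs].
E[# K_4] = C(149, 4) · (1/2)^C(4, 2) = 19720001 / 2^6 = 308125.015625

For each 4-subset S of vertices (there are C(149, 4) = 19720001 such S), let X_S = 1 if S induces a K_4 (all C(4, 2) = 6 edges present). Then P(X_S = 1) = (1/2)^6 = 1/64. By linearity of expectation, E[# K_4] = C(149, 4) · (1/2)^6 = 19720001 / 64 = 308125.015625.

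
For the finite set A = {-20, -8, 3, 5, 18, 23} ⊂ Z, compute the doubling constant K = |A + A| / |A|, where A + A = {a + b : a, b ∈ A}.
K = |A + A| / |A| = 20/6 = 10/3

Enumerate A + A = {a + b : a, b ∈ A}. With |A| = 6, there are |A|^2 = 36 ordered sum pairs; collecting distinct values, A + A = {-40, -28, -17, -16, -15, -5, -3, -2, 3, 6, 8, 10, 15, 21, 23, 26, 28, 36, 41, 46}, so |A + A| = 20. Thus K = 20/6 = 10/3. For comparison, the minimum possible |A + A| over all 6-element sets is 2·6 − 1 = 11 (so min K = 11/6), attained only by arithmetic progressions.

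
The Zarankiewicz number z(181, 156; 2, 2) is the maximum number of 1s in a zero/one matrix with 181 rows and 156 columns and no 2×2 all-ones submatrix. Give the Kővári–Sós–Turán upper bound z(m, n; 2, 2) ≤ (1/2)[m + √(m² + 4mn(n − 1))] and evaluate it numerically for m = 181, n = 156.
z(181, 156; 2, 2) ≤ (1/2)[181 + √(181² + 4·181·156·155)] = (1/2)[181 + √17539081] = 2184.4843

Kővári–Sós–Turán: let r_1, ..., r_181 be the row sums and z = Σ r_i the total number of 1s. Each pair of columns can share at most one row with both entries 1 (else a 2×2 all-ones block appears), so Σ_i C(r_i, 2) ≤ C(156, 2) = 12090. By convexity Σ_i C(r_i, 2) ≥ 181·C(z/181, 2) = z(z − 181)/(2·181), giving z² − 181z − 181·156·155 ≤ 0 and hence z ≤ (1/2)[181 + √(32761 + 4·4376580)] = (1/2)[181 + √17539081] ≈ (1/2)(181 + 4187.9686) = 2184.4843.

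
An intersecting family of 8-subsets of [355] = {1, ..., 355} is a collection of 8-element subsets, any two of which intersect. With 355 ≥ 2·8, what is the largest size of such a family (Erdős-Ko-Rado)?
max |F| = C(354, 7) = 130217671789920

The Erdős-Ko-Rado theorem states: for n ≥ 2k, an intersecting family of k-subsets of an n-element set has size at most C(n − 1, k − 1), with equality for 'star' families {A ⊆ [n] : |A| = k, i ∈ A} (fix an element i). For n = 355, k = 8: C(354, 7) = 130217671789920.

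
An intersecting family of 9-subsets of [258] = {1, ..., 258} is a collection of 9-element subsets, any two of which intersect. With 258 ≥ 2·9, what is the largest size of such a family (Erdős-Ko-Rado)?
max |F| = C(257, 8) = 422825581068000

The Erdős-Ko-Rado theorem states: for n ≥ 2k, an intersecting family of k-subsets of an n-element set has size at most C(n − 1, k − 1), with equality for 'star' families {A ⊆ [n] : |A| = k, i ∈ A} (fix an element i). For n = 258, k = 9: C(257, 8) = 422825581068000.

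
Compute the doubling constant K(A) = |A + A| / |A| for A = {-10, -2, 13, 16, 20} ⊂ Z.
K = |A + A| / |A| = 15/5 = 3

Enumerate A + A = {a + b : a, b ∈ A}. With |A| = 5, there are |A|^2 = 25 ordered sum pairs; collecting distinct values, A + A = {-20, -12, -4, 3, 6, 10, 11, 14, 18, 26, 29, 32, 33, 36, 40}, so |A + A| = 15. Thus K = 15/5 = 3. For comparison, the minimum possible |A + A| over all 5-element sets is 2·5 − 1 = 9 (so min K = 9/5), attained only by arithmetic progressions.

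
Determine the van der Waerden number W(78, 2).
W(78, 2) = 78 + 1 = 79

A 2-term AP is any pair of integers, so a monochromatic 2-AP exists iff some colour is used at least twice. With 78 colours, the colouring i ↦ i on {1, ..., 78} uses each colour once, avoiding any monochromatic pair, so W(78, 2) > 78. For {1, ..., 79}, pigeonhole forces two integers of the same colour, which form a monochromatic 2-AP. Hence W(78, 2) = 79.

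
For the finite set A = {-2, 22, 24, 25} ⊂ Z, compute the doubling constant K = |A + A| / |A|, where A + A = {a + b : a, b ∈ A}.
K = |A + A| / |A| = 10/4 = 5/2

Enumerate A + A = {a + b : a, b ∈ A}. With |A| = 4, there are |A|^2 = 16 ordered sum pairs; collecting distinct values, A + A = {-4, 20, 22, 23, 44, 46, 47, 48, 49, 50}, so |A + A| = 10. Thus K = 10/4 = 5/2. For comparison, the minimum possible |A + A| over all 4-element sets is 2·4 − 1 = 7 (so min K = 7/4), attained only by arithmetic progressions.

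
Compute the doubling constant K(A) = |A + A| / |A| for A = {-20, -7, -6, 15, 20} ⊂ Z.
K = |A + A| / |A| = 15/5 = 3

Enumerate A + A = {a + b : a, b ∈ A}. With |A| = 5, there are |A|^2 = 25 ordered sum pairs; collecting distinct values, A + A = {-40, -27, -26, -14, -13, -12, -5, 0, 8, 9, 13, 14, 30, 35, 40}, so |A + A| = 15. Thus K = 15/5 = 3. For comparison, the minimum possible |A + A| over all 5-element sets is 2·5 − 1 = 9 (so min K = 9/5), attained only by arithmetic progressions.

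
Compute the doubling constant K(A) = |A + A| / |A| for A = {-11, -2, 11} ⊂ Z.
K = |A + A| / |A| = 6/3 = 2

Enumerate A + A = {a + b : a, b ∈ A}. With |A| = 3, there are |A|^2 = 9 ordered sum pairs; collecting distinct values, A + A = {-22, -13, -4, 0, 9, 22}, so |A + A| = 6. Thus K = 6/3 = 2. For comparison, the minimum possible |A + A| over all 3-element sets is 2·3 − 1 = 5 (so min K = 5/3), attained only by arithmetic progressions.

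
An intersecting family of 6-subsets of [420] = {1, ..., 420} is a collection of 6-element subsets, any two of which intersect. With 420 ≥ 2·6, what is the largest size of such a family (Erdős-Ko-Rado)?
max |F| = C(419, 5) = 105071889208

The Erdős-Ko-Rado theorem states: for n ≥ 2k, an intersecting family of k-subsets of an n-element set has size at most C(n − 1, k − 1), with equality for 'star' families {A ⊆ [n] : |A| = k, i ∈ A} (fix an element i). For n = 420, k = 6: C(419, 5) = 105071889208.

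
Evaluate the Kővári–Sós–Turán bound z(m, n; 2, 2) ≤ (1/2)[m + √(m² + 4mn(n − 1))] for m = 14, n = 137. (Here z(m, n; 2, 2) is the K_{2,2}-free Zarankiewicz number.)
z(14, 137; 2, 2) ≤ (1/2)[14 + √(14² + 4·14·137·136)] = (1/2)[14 + √1043588] = 517.7808

Kővári–Sós–Turán: let r_1, ..., r_14 be the row sums and z = Σ r_i the total number of 1s. Each pair of columns can share at most one row with both entries 1 (else a 2×2 all-ones block appears), so Σ_i C(r_i, 2) ≤ C(137, 2) = 9316. By convexity Σ_i C(r_i, 2) ≥ 14·C(z/14, 2) = z(z − 14)/(2·14), giving z² − 14z − 14·137·136 ≤ 0 and hence z ≤ (1/2)[14 + √(196 + 4·260848)] = (1/2)[14 + √1043588] ≈ (1/2)(14 + 1021.5615) = 517.7808.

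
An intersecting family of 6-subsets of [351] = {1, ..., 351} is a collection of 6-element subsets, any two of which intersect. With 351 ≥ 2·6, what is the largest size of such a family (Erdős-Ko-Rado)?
max |F| = C(350, 5) = 42530162570

The Erdős-Ko-Rado theorem states: for n ≥ 2k, an intersecting family of k-subsets of an n-element set has size at most C(n − 1, k − 1), with equality for 'star' families {A ⊆ [n] : |A| = k, i ∈ A} (fix an element i). For n = 351, k = 6: C(350, 5) = 42530162570.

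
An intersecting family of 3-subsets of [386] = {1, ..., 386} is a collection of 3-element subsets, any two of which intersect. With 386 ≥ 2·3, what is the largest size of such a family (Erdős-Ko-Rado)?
max |F| = C(385, 2) = 73920

The Erdős-Ko-Rado theorem states: for n ≥ 2k, an intersecting family of k-subsets of an n-element set has size at most C(n − 1, k − 1), with equality for 'star' families {A ⊆ [n] : |A| = k, i ∈ A} (fix an element i). For n = 386, k = 3: C(385, 2) = 73920.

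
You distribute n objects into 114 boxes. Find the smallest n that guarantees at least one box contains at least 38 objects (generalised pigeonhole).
n = (38 − 1)·114 + 1 = 4219

By the generalised pigeonhole principle, to guarantee some box contains ≥ r objects we need more than (r − 1) · k objects total. Threshold: n = (r − 1) · k + 1. With r = 38 and k = 114: n = 37 · 114 + 1 = 4218 + 1 = 4219. For n = 4218 = 37 · 114, we can put exactly 37 objects in every box, avoiding 38 in any single one — so 4219 is tight.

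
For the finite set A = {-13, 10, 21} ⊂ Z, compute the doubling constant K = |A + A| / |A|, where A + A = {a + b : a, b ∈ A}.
K = |A + A| / |A| = 6/3 = 2

Enumerate A + A = {a + b : a, b ∈ A}. With |A| = 3, there are |A|^2 = 9 ordered sum pairs; collecting distinct values, A + A = {-26, -3, 8, 20, 31, 42}, so |A + A| = 6. Thus K = 6/3 = 2. For comparison, the minimum possible |A + A| over all 3-element sets is 2·3 − 1 = 5 (so min K = 5/3), attained only by arithmetic progressions.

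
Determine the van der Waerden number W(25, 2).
W(25, 2) = 25 + 1 = 26

A 2-term AP is any pair of integers, so a monochromatic 2-AP exists iff some colour is used at least twice. With 25 colours, the colouring i ↦ i on {1, ..., 25} uses each colour once, avoiding any monochromatic pair, so W(25, 2) > 25. For {1, ..., 26}, pigeonhole forces two integers of the same colour, which form a monochromatic 2-AP. Hence W(25, 2) = 26.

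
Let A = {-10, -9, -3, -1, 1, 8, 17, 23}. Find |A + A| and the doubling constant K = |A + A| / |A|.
K = |A + A| / |A| = 31/8

Enumerate A + A = {a + b : a, b ∈ A}. With |A| = 8, there are |A|^2 = 64 ordered sum pairs; collecting distinct values, A + A = {-20, -19, -18, -13, -12, -11, -10, -9, -8, -6, -4, -2, -1, 0, 2, 5, 7, 8, 9, 13, 14, 16, 18, 20, 22, 24, 25, 31, 34, 40, 46}, so |A + A| = 31. Thus K = 31/8. For comparison, the minimum possible |A + A| over all 8-element sets is 2·8 − 1 = 15 (so min K = 15/8), attained only by arithmetic progressions.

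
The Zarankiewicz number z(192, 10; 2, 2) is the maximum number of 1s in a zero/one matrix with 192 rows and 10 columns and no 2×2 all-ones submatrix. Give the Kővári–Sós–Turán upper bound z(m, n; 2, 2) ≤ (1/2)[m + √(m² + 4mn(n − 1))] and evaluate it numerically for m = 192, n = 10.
z(192, 10; 2, 2) ≤ (1/2)[192 + √(192² + 4·192·10·9)] = (1/2)[192 + √105984] = 258.7759

Kővári–Sós–Turán: let r_1, ..., r_192 be the row sums and z = Σ r_i the total number of 1s. Each pair of columns can share at most one row with both entries 1 (else a 2×2 all-ones block appears), so Σ_i C(r_i, 2) ≤ C(10, 2) = 45. By convexity Σ_i C(r_i, 2) ≥ 192·C(z/192, 2) = z(z − 192)/(2·192), giving z² − 192z − 192·10·9 ≤ 0 and hence z ≤ (1/2)[192 + √(36864 + 4·17280)] = (1/2)[192 + √105984] ≈ (1/2)(192 + 325.5518) = 258.7759.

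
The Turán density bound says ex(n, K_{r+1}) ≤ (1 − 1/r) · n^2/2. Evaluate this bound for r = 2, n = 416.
Turán density bound = (1/2) · 416^2/2 = 43264

Turán's theorem: ex(n, K_{r+1}) is achieved by the complete r-partite Turán graph T(n, r) with parts as balanced as possible, and is at most (1 − 1/r) · n^2/2. For r = 2, n = 416: the density bound is (1/2) · 173056/2 = 43264. Since 2 ∣ 416, the Turán graph T(416, 2) has parts of equal size 208, and its edge count e(T(416, 2)) = 43264 attains the density bound exactly.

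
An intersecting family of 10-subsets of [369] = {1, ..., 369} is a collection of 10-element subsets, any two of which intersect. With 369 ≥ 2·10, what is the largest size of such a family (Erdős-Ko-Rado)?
max |F| = C(368, 9) = 309065893496623120

Erdős-Ko-Rado (1961): when n ≥ 2k, max |F| = C(n−1, k−1). The bound is attained by the star {A : i ∈ A} for any fixed i ∈ [n]. Here C(369−1, 10−1) = C(368, 9) = 309065893496623120.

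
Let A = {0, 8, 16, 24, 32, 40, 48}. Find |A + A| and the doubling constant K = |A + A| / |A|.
K = |A + A| / |A| = 13/7

Enumerate A + A = {a + b : a, b ∈ A}. With |A| = 7, there are |A|^2 = 49 ordered sum pairs; collecting distinct values, A + A = {0, 8, 16, 24, 32, 40, 48, 56, 64, 72, 80, 88, 96}, so |A + A| = 13. Thus K = 13/7. Here |A + A| = 2|A| − 1 = 13, the minimum possible — so K = 13/7 is minimal, which holds iff A is an arithmetic progression.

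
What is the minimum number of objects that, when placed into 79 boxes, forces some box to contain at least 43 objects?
n = (43 − 1)·79 + 1 = 3319

By the generalised pigeonhole principle, to guarantee some box contains ≥ r objects we need more than (r − 1) · k objects total. Threshold: n = (r − 1) · k + 1. With r = 43 and k = 79: n = 42 · 79 + 1 = 3318 + 1 = 3319. For n = 3318 = 42 · 79, we can put exactly 42 objects in every box, avoiding 43 in any single one — so 3319 is tight.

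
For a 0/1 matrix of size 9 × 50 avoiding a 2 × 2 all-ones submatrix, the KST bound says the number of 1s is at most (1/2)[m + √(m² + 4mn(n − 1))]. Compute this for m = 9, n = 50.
z(9, 50; 2, 2) ≤ (1/2)[9 + √(9² + 4·9·50·49)] = (1/2)[9 + √88281] = 153.0606

Kővári–Sós–Turán: let r_1, ..., r_9 be the row sums and z = Σ r_i the total number of 1s. Each pair of columns can share at most one row with both entries 1 (else a 2×2 all-ones block appears), so Σ_i C(r_i, 2) ≤ C(50, 2) = 1225. By convexity Σ_i C(r_i, 2) ≥ 9·C(z/9, 2) = z(z − 9)/(2·9), giving z² − 9z − 9·50·49 ≤ 0 and hence z ≤ (1/2)[9 + √(81 + 4·22050)] = (1/2)[9 + √88281] ≈ (1/2)(9 + 297.1212) = 153.0606.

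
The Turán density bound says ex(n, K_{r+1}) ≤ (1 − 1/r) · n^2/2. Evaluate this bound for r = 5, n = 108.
Turán density bound = (4/5) · 108^2/2 = 23328/5 ≈ 4665.6

Turán's theorem: ex(n, K_{r+1}) is achieved by the complete r-partite Turán graph T(n, r) with parts as balanced as possible, and is at most (1 − 1/r) · n^2/2. For r = 5, n = 108: the density bound is (4/5) · 11664/2 = 23328/5 ≈ 4665.6. The integer-valued extremum is e(T(108, 5)) = 4665, which is strictly less than the density bound 23328/5 since 5 ∤ 108 (the parts of T(108, 5) cannot all be equal).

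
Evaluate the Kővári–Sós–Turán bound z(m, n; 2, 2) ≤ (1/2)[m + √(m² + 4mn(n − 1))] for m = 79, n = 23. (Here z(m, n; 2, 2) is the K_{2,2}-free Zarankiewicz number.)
z(79, 23; 2, 2) ≤ (1/2)[79 + √(79² + 4·79·23·22)] = (1/2)[79 + √166137] = 243.2995

Kővári–Sós–Turán: let r_1, ..., r_79 be the row sums and z = Σ r_i the total number of 1s. Each pair of columns can share at most one row with both entries 1 (else a 2×2 all-ones block appears), so Σ_i C(r_i, 2) ≤ C(23, 2) = 253. By convexity Σ_i C(r_i, 2) ≥ 79·C(z/79, 2) = z(z − 79)/(2·79), giving z² − 79z − 79·23·22 ≤ 0 and hence z ≤ (1/2)[79 + √(6241 + 4·39974)] = (1/2)[79 + √166137] ≈ (1/2)(79 + 407.5991) = 243.2995.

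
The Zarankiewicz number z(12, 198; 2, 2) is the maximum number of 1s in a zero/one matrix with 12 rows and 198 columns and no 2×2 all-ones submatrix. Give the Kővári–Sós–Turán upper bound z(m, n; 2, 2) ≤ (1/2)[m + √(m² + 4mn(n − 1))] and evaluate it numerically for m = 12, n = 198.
z(12, 198; 2, 2) ≤ (1/2)[12 + √(12² + 4·12·198·197)] = (1/2)[12 + √1872432] = 690.1842

Kővári–Sós–Turán: let r_1, ..., r_12 be the row sums and z = Σ r_i the total number of 1s. Each pair of columns can share at most one row with both entries 1 (else a 2×2 all-ones block appears), so Σ_i C(r_i, 2) ≤ C(198, 2) = 19503. By convexity Σ_i C(r_i, 2) ≥ 12·C(z/12, 2) = z(z − 12)/(2·12), giving z² − 12z − 12·198·197 ≤ 0 and hence z ≤ (1/2)[12 + √(144 + 4·468072)] = (1/2)[12 + √1872432] ≈ (1/2)(12 + 1368.3684) = 690.1842.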